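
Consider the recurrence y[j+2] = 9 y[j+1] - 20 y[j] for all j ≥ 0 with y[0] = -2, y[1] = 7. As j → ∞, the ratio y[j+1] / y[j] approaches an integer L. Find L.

The characteristic equation is r^2 - 9r + 20 = 0, which factors as (r - 5)(r - 4) = 0.
So the roots are 5 and 4. Since |5| > |4| and the coefficient of 5^j is non-zero, the ratio tends to 5.

5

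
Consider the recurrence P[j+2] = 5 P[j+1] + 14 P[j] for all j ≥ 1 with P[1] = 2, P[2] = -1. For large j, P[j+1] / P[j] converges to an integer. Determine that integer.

7

The characteristic equation is r^2 - 5r - 14 = 0, which factors as (r - 7)(r + 2) = 0.
So the roots are 7 and -2. Since |7| > |-2| and the coefficient of 7^j is non-zero, the ratio tends to 7.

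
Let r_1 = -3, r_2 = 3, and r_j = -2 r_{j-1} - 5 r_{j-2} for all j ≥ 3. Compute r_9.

1581

r_3 = -2*3 - 5*(-3) = 9
r_4 = -2*9 - 5*3 = -33
r_5 = -2*(-33) - 5*9 = 21
r_6 = -2*21 - 5*(-33) = 123
r_7 = -2*123 - 5*21 = -351
r_8 = -2*(-351) - 5*123 = 87
r_9 = -2*87 - 5*(-351) = 1581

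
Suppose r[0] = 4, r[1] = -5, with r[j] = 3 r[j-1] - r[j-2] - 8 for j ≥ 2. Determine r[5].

r[2] = 3(-5) - 4 - 8 = -27
r[3] = 3(-27) - (-5) - 8 = -84
r[4] = 3(-84) - (-27) - 8 = -233
r[5] = 3(-233) - (-84) - 8 = -623

-623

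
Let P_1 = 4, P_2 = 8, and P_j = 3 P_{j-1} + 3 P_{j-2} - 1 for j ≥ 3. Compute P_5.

P_3 = 3*8 + 3*4 - 1 = 35
P_4 = 3*35 + 3*8 - 1 = 128
P_5 = 3*128 + 3*35 - 1 = 488

488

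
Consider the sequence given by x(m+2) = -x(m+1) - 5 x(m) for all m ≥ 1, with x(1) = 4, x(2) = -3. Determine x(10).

-4728

x(3) = -(-3) - 5·4 = -17
x(4) = -(-17) - 5·(-3) = 32
x(5) = -32 - 5·(-17) = 53
x(6) = -53 - 5·32 = -213
x(7) = -(-213) - 5·53 = -52
x(8) = -(-52) - 5·(-213) = 1117
x(9) = -1117 - 5·(-52) = -857
x(10) = -(-857) - 5·1117 = -4728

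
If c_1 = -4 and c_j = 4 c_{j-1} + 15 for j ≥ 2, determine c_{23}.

17592186044411

The fixed point is 15/(1 - 4) = -5, so c_j + 5 = 4(c_{j-1} + 5).
Hence c_j = 1·4^{j-1} - 5.
c_{23} = 1·4^{22} - 5 = 1·17592186044416 - 5 = 17592186044411.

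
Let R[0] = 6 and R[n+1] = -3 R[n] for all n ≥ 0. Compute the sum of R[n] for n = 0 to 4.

R[1] = -3·6 = -18
R[2] = -3·(-18) = 54
R[3] = -3·54 = -162
R[4] = -3·(-162) = 486
Sum = 6 + (-18) + 54 + (-162) + 486 = 366

366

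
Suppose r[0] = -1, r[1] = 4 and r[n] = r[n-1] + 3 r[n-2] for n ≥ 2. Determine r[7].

r[2] = 4 + 3(-1) = 1
r[3] = 1 + 3(4) = 13
r[4] = 13 + 3(1) = 16
r[5] = 16 + 3(13) = 55
r[6] = 55 + 3(16) = 103
r[7] = 103 + 3(55) = 268

268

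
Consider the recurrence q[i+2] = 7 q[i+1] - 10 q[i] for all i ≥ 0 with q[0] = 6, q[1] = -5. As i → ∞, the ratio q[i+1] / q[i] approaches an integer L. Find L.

5

The characteristic equation is r^2 - 7r + 10 = 0, which factors as (r - 5)(r - 2) = 0.
So the roots are 5 and 2. Since |5| > |2| and the coefficient of 5^i is non-zero, the ratio tends to 5.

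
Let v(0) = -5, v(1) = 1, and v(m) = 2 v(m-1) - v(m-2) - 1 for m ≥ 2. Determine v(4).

13

v(2) = 2·1 - (-5) - 1 = 6
v(3) = 2·6 - 1 - 1 = 10
v(4) = 2·10 - 6 - 1 = 13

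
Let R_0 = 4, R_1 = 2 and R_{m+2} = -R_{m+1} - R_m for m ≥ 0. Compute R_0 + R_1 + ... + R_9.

4

R_2 = -2 - 4 = -6
R_3 = -(-6) - 2 = 4
R_4 = -4 - (-6) = 2
R_5 = -2 - 4 = -6
R_6 = -(-6) - 2 = 4
R_7 = -4 - (-6) = 2
R_8 = -2 - 4 = -6
R_9 = -(-6) - 2 = 4
Sum = 4 + 2 + (-6) + 4 + 2 + (-6) + 4 + 2 + (-6) + 4 = 4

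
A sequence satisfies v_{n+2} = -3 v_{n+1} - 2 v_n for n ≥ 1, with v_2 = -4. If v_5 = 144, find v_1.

-6

Let v_1 = x.
v_3 = 12 - 2x
v_4 = -28 + 6x
v_5 = 60 - 14x
So 60 - 14x = 144, giving x = -6.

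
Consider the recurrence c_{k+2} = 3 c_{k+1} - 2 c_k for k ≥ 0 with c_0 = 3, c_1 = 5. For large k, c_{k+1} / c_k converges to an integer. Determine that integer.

The characteristic equation is r^2 - 3r + 2 = 0, which factors as (r - 2)(r - 1) = 0.
So the roots are 2 and 1. Since |2| > |1| and the coefficient of 2^k is non-zero, the ratio tends to 2.

2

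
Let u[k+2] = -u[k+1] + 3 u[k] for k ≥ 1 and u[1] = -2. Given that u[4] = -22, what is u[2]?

Let u[2] = z.
u[3] = -6 - z
u[4] = 6 + 4z
So 6 + 4z = -22, giving z = -7.

-7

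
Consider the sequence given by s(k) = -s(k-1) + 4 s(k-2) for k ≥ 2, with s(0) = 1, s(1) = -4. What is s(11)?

s(2) = -(-4) + 4*1 = 8
s(3) = -8 + 4*(-4) = -24
s(4) = -(-24) + 4*8 = 56
s(5) = -56 + 4*(-24) = -152
s(6) = -(-152) + 4*56 = 376
s(7) = -376 + 4*(-152) = -984
s(8) = -(-984) + 4*376 = 2488
s(9) = -2488 + 4*(-984) = -6424
s(10) = -(-6424) + 4*2488 = 16376
s(11) = -16376 + 4*(-6424) = -42072

-42072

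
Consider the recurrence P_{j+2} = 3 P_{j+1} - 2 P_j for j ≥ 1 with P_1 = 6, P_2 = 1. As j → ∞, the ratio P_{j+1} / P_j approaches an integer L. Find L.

The characteristic equation is r^2 - 3r + 2 = 0, which factors as (r - 2)(r - 1) = 0.
So the roots are 2 and 1. Since |2| > |1| and the coefficient of 2^j is non-zero, the ratio tends to 2.

2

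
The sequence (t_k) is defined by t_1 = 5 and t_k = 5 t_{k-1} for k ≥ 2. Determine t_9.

1953125

t_2 = 5(5) = 25
t_3 = 5(25) = 125
t_4 = 5(125) = 625
t_5 = 5(625) = 3125
t_6 = 5(3125) = 15625
t_7 = 5(15625) = 78125
t_8 = 5(78125) = 390625
t_9 = 5(390625) = 1953125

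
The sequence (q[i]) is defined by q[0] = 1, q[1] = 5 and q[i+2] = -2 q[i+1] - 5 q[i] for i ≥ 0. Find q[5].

-155

q[2] = -2·5 - 5·1 = -15
q[3] = -2·(-15) - 5·5 = 5
q[4] = -2·5 - 5·(-15) = 65
q[5] = -2·65 - 5·5 = -155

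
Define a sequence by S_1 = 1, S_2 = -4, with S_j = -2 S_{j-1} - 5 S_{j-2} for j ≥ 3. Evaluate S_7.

S_3 = -2·(-4) - 5·1 = 3
S_4 = -2·3 - 5·(-4) = 14
S_5 = -2·14 - 5·3 = -43
S_6 = -2·(-43) - 5·14 = 16
S_7 = -2·16 - 5·(-43) = 183

183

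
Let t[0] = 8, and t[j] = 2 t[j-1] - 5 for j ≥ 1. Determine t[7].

389

t[1] = 2·8 - 5 = 11
t[2] = 2·11 - 5 = 17
t[3] = 2·17 - 5 = 29
t[4] = 2·29 - 5 = 53
t[5] = 2·53 - 5 = 101
t[6] = 2·101 - 5 = 197
t[7] = 2·197 - 5 = 389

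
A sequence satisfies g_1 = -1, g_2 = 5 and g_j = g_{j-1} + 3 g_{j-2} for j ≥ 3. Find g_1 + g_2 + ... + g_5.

g_3 = 5 + 3*(-1) = 2
g_4 = 2 + 3*5 = 17
g_5 = 17 + 3*2 = 23
Sum = (-1) + 5 + 2 + 17 + 23 = 46

46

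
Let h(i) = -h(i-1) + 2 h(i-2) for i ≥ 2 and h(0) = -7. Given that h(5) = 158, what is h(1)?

Let h(1) = v.
h(2) = -14 - v
h(3) = 14 + 3v
h(4) = -42 - 5v
h(5) = 70 + 11v
So 70 + 11v = 158, giving v = 8.

8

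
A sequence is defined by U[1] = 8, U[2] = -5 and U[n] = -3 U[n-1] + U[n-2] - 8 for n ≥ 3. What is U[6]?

-609

U[3] = -3·(-5) + 8 - 8 = 15
U[4] = -3·15 + (-5) - 8 = -58
U[5] = -3·(-58) + 15 - 8 = 181
U[6] = -3·181 + (-58) - 8 = -609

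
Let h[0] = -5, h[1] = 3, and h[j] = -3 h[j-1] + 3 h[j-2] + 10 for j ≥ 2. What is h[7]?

h[2] = -3·3 + 3·(-5) + 10 = -14
h[3] = -3·(-14) + 3·3 + 10 = 61
h[4] = -3·61 + 3·(-14) + 10 = -215
h[5] = -3·(-215) + 3·61 + 10 = 838
h[6] = -3·838 + 3·(-215) + 10 = -3149
h[7] = -3·(-3149) + 3·838 + 10 = 11971

11971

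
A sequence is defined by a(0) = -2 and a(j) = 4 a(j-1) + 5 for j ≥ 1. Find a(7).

-5463

a(1) = 4·(-2) + 5 = -3
a(2) = 4·(-3) + 5 = -7
a(3) = 4·(-7) + 5 = -23
a(4) = 4·(-23) + 5 = -87
a(5) = 4·(-87) + 5 = -343
a(6) = 4·(-343) + 5 = -1367
a(7) = 4·(-1367) + 5 = -5463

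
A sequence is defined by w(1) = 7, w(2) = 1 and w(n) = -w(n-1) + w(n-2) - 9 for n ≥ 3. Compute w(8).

w(3) = -1 + 7 - 9 = -3
w(4) = -(-3) + 1 - 9 = -5
w(5) = -(-5) + (-3) - 9 = -7
w(6) = -(-7) + (-5) - 9 = -7
w(7) = -(-7) + (-7) - 9 = -9
w(8) = -(-9) + (-7) - 9 = -7

-7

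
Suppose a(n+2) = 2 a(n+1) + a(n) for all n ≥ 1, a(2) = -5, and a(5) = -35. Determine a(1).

Let a(1) = w.
a(3) = -10 + w
a(4) = -25 + 2w
a(5) = -60 + 5w
So -60 + 5w = -35, giving w = 5.

5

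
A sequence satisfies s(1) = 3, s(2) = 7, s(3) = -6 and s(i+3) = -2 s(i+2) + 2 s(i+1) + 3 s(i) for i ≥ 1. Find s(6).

174

s(4) = -2(-6) + 2(7) + 3(3) = 35
s(5) = -2(35) + 2(-6) + 3(7) = -61
s(6) = -2(-61) + 2(35) + 3(-6) = 174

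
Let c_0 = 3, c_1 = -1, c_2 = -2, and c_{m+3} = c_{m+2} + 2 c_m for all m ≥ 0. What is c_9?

18

c_3 = (-2) + 2*3 = 4
c_4 = 4 + 2*(-1) = 2
c_5 = 2 + 2*(-2) = -2
c_6 = (-2) + 2*4 = 6
c_7 = 6 + 2*2 = 10
c_8 = 10 + 2*(-2) = 6
c_9 = 6 + 2*6 = 18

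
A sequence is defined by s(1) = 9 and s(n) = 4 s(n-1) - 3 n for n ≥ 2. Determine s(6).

s(2) = 4*9 - 6 = 30
s(3) = 4*30 - 9 = 111
s(4) = 4*111 - 12 = 432
s(5) = 4*432 - 15 = 1713
s(6) = 4*1713 - 18 = 6834

6834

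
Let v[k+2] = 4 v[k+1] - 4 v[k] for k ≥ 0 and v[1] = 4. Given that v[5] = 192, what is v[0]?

Let v[0] = y.
v[2] = 16 - 4y
v[3] = 48 - 16y
v[4] = 128 - 48y
v[5] = 320 - 128y
So 320 - 128y = 192, giving y = 1.

1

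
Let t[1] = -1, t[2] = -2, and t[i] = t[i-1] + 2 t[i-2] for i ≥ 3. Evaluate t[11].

t[3] = (-2) + 2·(-1) = -4
t[4] = (-4) + 2·(-2) = -8
t[5] = (-8) + 2·(-4) = -16
t[6] = (-16) + 2·(-8) = -32
t[7] = (-32) + 2·(-16) = -64
t[8] = (-64) + 2·(-32) = -128
t[9] = (-128) + 2·(-64) = -256
t[10] = (-256) + 2·(-128) = -512
t[11] = (-512) + 2·(-256) = -1024

-1024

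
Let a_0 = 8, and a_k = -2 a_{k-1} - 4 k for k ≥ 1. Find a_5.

-292

a_1 = -2·8 - 4 = -20
a_2 = -2·(-20) - 8 = 32
a_3 = -2·32 - 12 = -76
a_4 = -2·(-76) - 16 = 136
a_5 = -2·136 - 20 = -292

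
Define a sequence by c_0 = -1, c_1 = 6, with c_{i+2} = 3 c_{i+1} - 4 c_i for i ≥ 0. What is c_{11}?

c_2 = 3*6 - 4*(-1) = 22
c_3 = 3*22 - 4*6 = 42
c_4 = 3*42 - 4*22 = 38
c_5 = 3*38 - 4*42 = -54
c_6 = 3*(-54) - 4*38 = -314
c_7 = 3*(-314) - 4*(-54) = -726
c_8 = 3*(-726) - 4*(-314) = -922
c_9 = 3*(-922) - 4*(-726) = 138
c_{10} = 3*138 - 4*(-922) = 4102
c_{11} = 3*4102 - 4*138 = 11754

11754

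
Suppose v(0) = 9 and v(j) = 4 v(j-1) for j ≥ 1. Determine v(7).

147456

v(1) = 4·9 = 36
v(2) = 4·36 = 144
v(3) = 4·144 = 576
v(4) = 4·576 = 2304
v(5) = 4·2304 = 9216
v(6) = 4·9216 = 36864
v(7) = 4·36864 = 147456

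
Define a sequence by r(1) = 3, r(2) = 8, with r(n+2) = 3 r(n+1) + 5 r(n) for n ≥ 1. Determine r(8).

r(3) = 3(8) + 5(3) = 39
r(4) = 3(39) + 5(8) = 157
r(5) = 3(157) + 5(39) = 666
r(6) = 3(666) + 5(157) = 2783
r(7) = 3(2783) + 5(666) = 11679
r(8) = 3(11679) + 5(2783) = 48952

48952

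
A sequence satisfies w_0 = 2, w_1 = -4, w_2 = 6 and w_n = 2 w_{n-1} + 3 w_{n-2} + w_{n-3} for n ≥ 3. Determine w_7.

w_3 = 2·6 + 3·(-4) + 2 = 2
w_4 = 2·2 + 3·6 + (-4) = 18
w_5 = 2·18 + 3·2 + 6 = 48
w_6 = 2·48 + 3·18 + 2 = 152
w_7 = 2·152 + 3·48 + 18 = 466

466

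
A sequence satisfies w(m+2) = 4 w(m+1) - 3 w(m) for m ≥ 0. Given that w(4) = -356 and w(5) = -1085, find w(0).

4

Rearranging, w(m-2) = (w(m) - 4 w(m-1)) / -3.
w(3) = (-1085 - 4*(-356)) / -3 = 339/-3 = -113
w(2) = (-356 - 4*(-113)) / -3 = 96/-3 = -32
w(1) = (-113 - 4*(-32)) / -3 = 15/-3 = -5
w(0) = (-32 - 4*(-5)) / -3 = -12/-3 = 4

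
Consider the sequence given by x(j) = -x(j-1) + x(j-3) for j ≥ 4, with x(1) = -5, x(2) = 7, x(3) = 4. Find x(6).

-12

x(4) = -4 + (-5) = -9
x(5) = -(-9) + 7 = 16
x(6) = -16 + 4 = -12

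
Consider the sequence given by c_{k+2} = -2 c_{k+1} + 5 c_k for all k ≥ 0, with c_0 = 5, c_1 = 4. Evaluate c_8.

13373

c_2 = -2·4 + 5·5 = 17
c_3 = -2·17 + 5·4 = -14
c_4 = -2·(-14) + 5·17 = 113
c_5 = -2·113 + 5·(-14) = -296
c_6 = -2·(-296) + 5·113 = 1157
c_7 = -2·1157 + 5·(-296) = -3794
c_8 = -2·(-3794) + 5·1157 = 13373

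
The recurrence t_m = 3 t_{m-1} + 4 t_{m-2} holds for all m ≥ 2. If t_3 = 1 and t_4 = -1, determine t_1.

1

Rearranging, t_{m-2} = (t_m - 3 t_{m-1}) / 4.
t_2 = (-1 - 3·1) / 4 = -4/4 = -1
t_1 = (1 - 3·(-1)) / 4 = 4/4 = 1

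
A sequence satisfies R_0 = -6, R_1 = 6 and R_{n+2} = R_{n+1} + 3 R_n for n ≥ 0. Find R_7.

R_2 = 6 + 3*(-6) = -12
R_3 = (-12) + 3*6 = 6
R_4 = 6 + 3*(-12) = -30
R_5 = (-30) + 3*6 = -12
R_6 = (-12) + 3*(-30) = -102
R_7 = (-102) + 3*(-12) = -138

-138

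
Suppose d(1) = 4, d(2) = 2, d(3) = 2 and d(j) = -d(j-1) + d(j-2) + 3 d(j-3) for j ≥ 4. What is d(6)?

d(4) = -2 + 2 + 3·4 = 12
d(5) = -12 + 2 + 3·2 = -4
d(6) = -(-4) + 12 + 3·2 = 22

22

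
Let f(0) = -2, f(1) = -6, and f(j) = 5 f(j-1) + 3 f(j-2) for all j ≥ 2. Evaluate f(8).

f(2) = 5*(-6) + 3*(-2) = -36
f(3) = 5*(-36) + 3*(-6) = -198
f(4) = 5*(-198) + 3*(-36) = -1098
f(5) = 5*(-1098) + 3*(-198) = -6084
f(6) = 5*(-6084) + 3*(-1098) = -33714
f(7) = 5*(-33714) + 3*(-6084) = -186822
f(8) = 5*(-186822) + 3*(-33714) = -1035252

-1035252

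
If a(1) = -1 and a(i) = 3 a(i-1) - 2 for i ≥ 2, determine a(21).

The fixed point is -2/(1 - 3) = 1, so a(i) - 1 = 3(a(i-1) - 1).
Hence a(i) = -2·3^{i-1} + 1.
a(21) = -2·3^{20} + 1 = -2·3486784401 + 1 = -6973568801.

-6973568801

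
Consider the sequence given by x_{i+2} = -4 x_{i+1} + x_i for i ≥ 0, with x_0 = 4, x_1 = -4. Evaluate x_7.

x_2 = -4·(-4) + 4 = 20
x_3 = -4·20 + (-4) = -84
x_4 = -4·(-84) + 20 = 356
x_5 = -4·356 + (-84) = -1508
x_6 = -4·(-1508) + 356 = 6388
x_7 = -4·6388 + (-1508) = -27060

-27060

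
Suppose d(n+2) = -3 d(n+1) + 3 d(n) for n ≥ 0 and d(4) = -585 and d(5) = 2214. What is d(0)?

-5

Rearranging, d(n-2) = (d(n) + 3 d(n-1)) / 3.
d(3) = (2214 + 3(-585)) / 3 = 459/3 = 153
d(2) = (-585 + 3(153)) / 3 = -126/3 = -42
d(1) = (153 + 3(-42)) / 3 = 27/3 = 9
d(0) = (-42 + 3(9)) / 3 = -15/3 = -5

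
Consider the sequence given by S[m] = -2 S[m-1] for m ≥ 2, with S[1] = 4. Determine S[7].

S[2] = -2(4) = -8
S[3] = -2(-8) = 16
S[4] = -2(16) = -32
S[5] = -2(-32) = 64
S[6] = -2(64) = -128
S[7] = -2(-128) = 256

256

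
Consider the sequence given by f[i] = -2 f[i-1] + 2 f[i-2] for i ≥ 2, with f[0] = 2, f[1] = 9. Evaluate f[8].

f[2] = -2*9 + 2*2 = -14
f[3] = -2*(-14) + 2*9 = 46
f[4] = -2*46 + 2*(-14) = -120
f[5] = -2*(-120) + 2*46 = 332
f[6] = -2*332 + 2*(-120) = -904
f[7] = -2*(-904) + 2*332 = 2472
f[8] = -2*2472 + 2*(-904) = -6752

-6752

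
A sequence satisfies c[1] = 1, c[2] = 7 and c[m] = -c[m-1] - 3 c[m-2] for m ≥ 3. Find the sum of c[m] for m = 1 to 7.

c[3] = -7 - 3(1) = -10
c[4] = -(-10) - 3(7) = -11
c[5] = -(-11) - 3(-10) = 41
c[6] = -41 - 3(-11) = -8
c[7] = -(-8) - 3(41) = -115
Sum = 1 + 7 + (-10) + (-11) + 41 + (-8) + (-115) = -95

-95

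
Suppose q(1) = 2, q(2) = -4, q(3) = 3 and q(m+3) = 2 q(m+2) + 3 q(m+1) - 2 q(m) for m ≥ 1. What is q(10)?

q(4) = 2(3) + 3(-4) - 2(2) = -10
q(5) = 2(-10) + 3(3) - 2(-4) = -3
q(6) = 2(-3) + 3(-10) - 2(3) = -42
q(7) = 2(-42) + 3(-3) - 2(-10) = -73
q(8) = 2(-73) + 3(-42) - 2(-3) = -266
q(9) = 2(-266) + 3(-73) - 2(-42) = -667
q(10) = 2(-667) + 3(-266) - 2(-73) = -1986

-1986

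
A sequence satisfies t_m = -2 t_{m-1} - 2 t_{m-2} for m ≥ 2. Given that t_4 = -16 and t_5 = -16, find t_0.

Rearranging, t_{m-2} = (t_m + 2 t_{m-1}) / -2.
t_3 = (-16 + 2*(-16)) / -2 = -48/-2 = 24
t_2 = (-16 + 2*24) / -2 = 32/-2 = -16
t_1 = (24 + 2*(-16)) / -2 = -8/-2 = 4
t_0 = (-16 + 2*4) / -2 = -8/-2 = 4

4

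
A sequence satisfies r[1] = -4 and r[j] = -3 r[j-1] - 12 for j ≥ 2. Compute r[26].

The fixed point is -12/(1 + 3) = -3, so r[j] + 3 = -3(r[j-1] + 3).
Hence r[j] = -1·(-3)^{j-1} - 3.
r[26] = -1·(-3)^{25} - 3 = -1·-847288609443 - 3 = 847288609440.

847288609440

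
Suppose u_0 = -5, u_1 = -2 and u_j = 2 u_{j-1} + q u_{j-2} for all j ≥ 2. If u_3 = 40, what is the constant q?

-4

u_2 = -4 - 5q
u_3 = -8 - 12q
So -8 - 12q = 40, giving q = -4.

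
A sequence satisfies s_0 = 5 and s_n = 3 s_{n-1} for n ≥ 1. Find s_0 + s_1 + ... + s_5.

s_1 = 3*5 = 15
s_2 = 3*15 = 45
s_3 = 3*45 = 135
s_4 = 3*135 = 405
s_5 = 3*405 = 1215
Sum = 5 + 15 + 45 + 135 + 405 + 1215 = 1820

1820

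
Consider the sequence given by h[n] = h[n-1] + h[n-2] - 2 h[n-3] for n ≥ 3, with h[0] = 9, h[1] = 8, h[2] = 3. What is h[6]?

-39

h[3] = 3 + 8 - 2(9) = -7
h[4] = (-7) + 3 - 2(8) = -20
h[5] = (-20) + (-7) - 2(3) = -33
h[6] = (-33) + (-20) - 2(-7) = -39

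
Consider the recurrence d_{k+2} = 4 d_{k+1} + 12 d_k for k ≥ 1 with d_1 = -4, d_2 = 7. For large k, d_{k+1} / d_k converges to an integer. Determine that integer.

6

The characteristic equation is r^2 - 4r - 12 = 0, which factors as (r - 6)(r + 2) = 0.
So the roots are 6 and -2. Since |6| > |-2| and the coefficient of 6^k is non-zero, the ratio tends to 6.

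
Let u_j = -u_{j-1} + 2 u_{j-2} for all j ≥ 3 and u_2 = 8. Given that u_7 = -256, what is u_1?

-4

Let u_1 = y.
u_3 = -8 + 2y
u_4 = 24 - 2y
u_5 = -40 + 6y
u_6 = 88 - 10y
u_7 = -168 + 22y
So -168 + 22y = -256, giving y = -4.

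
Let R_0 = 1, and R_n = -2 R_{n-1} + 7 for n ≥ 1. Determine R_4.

-19

R_1 = -2(1) + 7 = 5
R_2 = -2(5) + 7 = -3
R_3 = -2(-3) + 7 = 13
R_4 = -2(13) + 7 = -19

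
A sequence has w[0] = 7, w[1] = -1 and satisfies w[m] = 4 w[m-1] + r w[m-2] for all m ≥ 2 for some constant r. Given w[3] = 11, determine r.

w[2] = -4 + 7r
w[3] = -16 + 27r
So -16 + 27r = 11, giving r = 1.

1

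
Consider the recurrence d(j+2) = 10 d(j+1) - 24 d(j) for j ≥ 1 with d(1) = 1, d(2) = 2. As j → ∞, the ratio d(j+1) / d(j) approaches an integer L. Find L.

6

The characteristic equation is r^2 - 10r + 24 = 0, which factors as (r - 6)(r - 4) = 0.
So the roots are 6 and 4. Since |6| > |4| and the coefficient of 6^j is non-zero, the ratio tends to 6.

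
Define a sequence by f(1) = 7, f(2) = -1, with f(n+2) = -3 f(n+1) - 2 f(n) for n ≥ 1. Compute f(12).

f(3) = -3(-1) - 2(7) = -11
f(4) = -3(-11) - 2(-1) = 35
f(5) = -3(35) - 2(-11) = -83
f(6) = -3(-83) - 2(35) = 179
f(7) = -3(179) - 2(-83) = -371
f(8) = -3(-371) - 2(179) = 755
f(9) = -3(755) - 2(-371) = -1523
f(10) = -3(-1523) - 2(755) = 3059
f(11) = -3(3059) - 2(-1523) = -6131
f(12) = -3(-6131) - 2(3059) = 12275

12275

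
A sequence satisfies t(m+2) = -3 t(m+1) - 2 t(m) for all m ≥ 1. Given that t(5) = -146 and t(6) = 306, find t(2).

Rearranging, t(m-2) = (t(m) + 3 t(m-1)) / -2.
t(4) = (306 + 3(-146)) / -2 = -132/-2 = 66
t(3) = (-146 + 3(66)) / -2 = 52/-2 = -26
t(2) = (66 + 3(-26)) / -2 = -12/-2 = 6

6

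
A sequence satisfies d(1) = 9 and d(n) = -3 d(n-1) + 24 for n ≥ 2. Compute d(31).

617673396283953

The fixed point is 24/(1 + 3) = 6, so d(n) - 6 = -3(d(n-1) - 6).
Hence d(n) = 3·(-3)^{n-1} + 6.
d(31) = 3·(-3)^{30} + 6 = 3·205891132094649 + 6 = 617673396283953.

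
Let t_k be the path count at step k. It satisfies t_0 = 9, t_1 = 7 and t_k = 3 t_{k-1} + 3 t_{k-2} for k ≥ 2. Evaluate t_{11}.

t_2 = 3(7) + 3(9) = 48
t_3 = 3(48) + 3(7) = 165
t_4 = 3(165) + 3(48) = 639
t_5 = 3(639) + 3(165) = 2412
t_6 = 3(2412) + 3(639) = 9153
t_7 = 3(9153) + 3(2412) = 34695
t_8 = 3(34695) + 3(9153) = 131544
t_9 = 3(131544) + 3(34695) = 498717
t_{10} = 3(498717) + 3(131544) = 1890783
t_{11} = 3(1890783) + 3(498717) = 7168500

7168500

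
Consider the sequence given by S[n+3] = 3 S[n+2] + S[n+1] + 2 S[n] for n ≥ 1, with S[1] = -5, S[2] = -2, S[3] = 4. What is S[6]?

S[4] = 3(4) + (-2) + 2(-5) = 0
S[5] = 3(0) + 4 + 2(-2) = 0
S[6] = 3(0) + 0 + 2(4) = 8

8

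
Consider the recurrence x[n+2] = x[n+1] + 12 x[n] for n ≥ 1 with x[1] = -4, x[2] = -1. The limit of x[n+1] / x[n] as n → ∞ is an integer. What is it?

4

The characteristic equation is r^2 - r - 12 = 0, which factors as (r - 4)(r + 3) = 0.
So the roots are 4 and -3. Since |4| > |-3| and the coefficient of 4^n is non-zero, the ratio tends to 4.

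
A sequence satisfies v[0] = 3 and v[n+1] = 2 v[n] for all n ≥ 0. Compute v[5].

96

v[1] = 2*3 = 6
v[2] = 2*6 = 12
v[3] = 2*12 = 24
v[4] = 2*24 = 48
v[5] = 2*48 = 96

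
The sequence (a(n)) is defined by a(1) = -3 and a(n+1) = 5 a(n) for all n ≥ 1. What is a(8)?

a(2) = 5(-3) = -15
a(3) = 5(-15) = -75
a(4) = 5(-75) = -375
a(5) = 5(-375) = -1875
a(6) = 5(-1875) = -9375
a(7) = 5(-9375) = -46875
a(8) = 5(-46875) = -234375

-234375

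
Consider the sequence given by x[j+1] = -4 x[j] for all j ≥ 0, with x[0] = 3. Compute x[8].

x[1] = -4*3 = -12
x[2] = -4*(-12) = 48
x[3] = -4*48 = -192
x[4] = -4*(-192) = 768
x[5] = -4*768 = -3072
x[6] = -4*(-3072) = 12288
x[7] = -4*12288 = -49152
x[8] = -4*(-49152) = 196608

196608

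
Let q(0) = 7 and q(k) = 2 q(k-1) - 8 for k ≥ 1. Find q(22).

The fixed point is -8/(1 - 2) = 8, so q(k) - 8 = 2(q(k-1) - 8).
Hence q(k) = -1·2^k + 8.
q(22) = -1·2^{22} + 8 = -1·4194304 + 8 = -4194296.

-4194296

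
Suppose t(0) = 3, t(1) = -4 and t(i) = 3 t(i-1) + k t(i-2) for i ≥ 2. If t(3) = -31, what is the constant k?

t(2) = -12 + 3k
t(3) = -36 + 5k
So -36 + 5k = -31, giving k = 1.

1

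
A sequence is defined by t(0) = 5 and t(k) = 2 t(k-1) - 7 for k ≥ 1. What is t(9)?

t(1) = 2(5) - 7 = 3
t(2) = 2(3) - 7 = -1
t(3) = 2(-1) - 7 = -9
t(4) = 2(-9) - 7 = -25
t(5) = 2(-25) - 7 = -57
t(6) = 2(-57) - 7 = -121
t(7) = 2(-121) - 7 = -249
t(8) = 2(-249) - 7 = -505
t(9) = 2(-505) - 7 = -1017

-1017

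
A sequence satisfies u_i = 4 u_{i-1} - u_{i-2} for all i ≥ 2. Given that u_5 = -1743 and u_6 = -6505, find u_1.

Rearranging, u_{i-2} = -(u_i - 4 u_{i-1}).
u_4 = -(-6505 - 4(-1743)) = -467
u_3 = -(-1743 - 4(-467)) = -125
u_2 = -(-467 - 4(-125)) = -33
u_1 = -(-125 - 4(-33)) = -7

-7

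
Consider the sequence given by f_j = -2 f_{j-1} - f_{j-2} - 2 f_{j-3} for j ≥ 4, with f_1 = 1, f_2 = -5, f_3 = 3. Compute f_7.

f_4 = -2·3 - (-5) - 2·1 = -3
f_5 = -2·(-3) - 3 - 2·(-5) = 13
f_6 = -2·13 - (-3) - 2·3 = -29
f_7 = -2·(-29) - 13 - 2·(-3) = 51

51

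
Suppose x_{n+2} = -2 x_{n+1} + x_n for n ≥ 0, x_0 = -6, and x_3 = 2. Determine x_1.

-2

Let x_1 = v.
x_2 = -6 - 2v
x_3 = 12 + 5v
So 12 + 5v = 2, giving v = -2.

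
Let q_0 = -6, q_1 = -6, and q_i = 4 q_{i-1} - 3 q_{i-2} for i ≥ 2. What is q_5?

q_2 = 4·(-6) - 3·(-6) = -6
q_3 = 4·(-6) - 3·(-6) = -6
q_4 = 4·(-6) - 3·(-6) = -6
q_5 = 4·(-6) - 3·(-6) = -6

-6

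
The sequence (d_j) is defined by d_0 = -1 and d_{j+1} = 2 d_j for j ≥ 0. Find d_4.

-16

d_1 = 2(-1) = -2
d_2 = 2(-2) = -4
d_3 = 2(-4) = -8
d_4 = 2(-8) = -16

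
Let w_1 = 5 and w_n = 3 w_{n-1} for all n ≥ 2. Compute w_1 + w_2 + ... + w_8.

w_2 = 3(5) = 15
w_3 = 3(15) = 45
w_4 = 3(45) = 135
w_5 = 3(135) = 405
w_6 = 3(405) = 1215
w_7 = 3(1215) = 3645
w_8 = 3(3645) = 10935
Sum = 5 + 15 + 45 + 135 + 405 + 1215 + 3645 + 10935 = 16400

16400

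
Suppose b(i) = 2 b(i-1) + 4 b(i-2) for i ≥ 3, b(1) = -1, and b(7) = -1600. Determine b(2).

-5

Let b(2) = w.
b(3) = -4 + 2w
b(4) = -8 + 8w
b(5) = -32 + 24w
b(6) = -96 + 80w
b(7) = -320 + 256w
So -320 + 256w = -1600, giving w = -5.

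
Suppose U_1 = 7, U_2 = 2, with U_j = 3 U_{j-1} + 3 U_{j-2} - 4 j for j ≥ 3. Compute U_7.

U_3 = 3(2) + 3(7) - 12 = 15
U_4 = 3(15) + 3(2) - 16 = 35
U_5 = 3(35) + 3(15) - 20 = 130
U_6 = 3(130) + 3(35) - 24 = 471
U_7 = 3(471) + 3(130) - 28 = 1775

1775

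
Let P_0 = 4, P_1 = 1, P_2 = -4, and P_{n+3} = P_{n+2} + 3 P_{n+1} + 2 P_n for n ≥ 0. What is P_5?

P_3 = (-4) + 3(1) + 2(4) = 7
P_4 = 7 + 3(-4) + 2(1) = -3
P_5 = (-3) + 3(7) + 2(-4) = 10

10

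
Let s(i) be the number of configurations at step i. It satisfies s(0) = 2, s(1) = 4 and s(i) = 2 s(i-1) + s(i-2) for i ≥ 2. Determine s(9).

s(2) = 2(4) + 2 = 10
s(3) = 2(10) + 4 = 24
s(4) = 2(24) + 10 = 58
s(5) = 2(58) + 24 = 140
s(6) = 2(140) + 58 = 338
s(7) = 2(338) + 140 = 816
s(8) = 2(816) + 338 = 1970
s(9) = 2(1970) + 816 = 4756

4756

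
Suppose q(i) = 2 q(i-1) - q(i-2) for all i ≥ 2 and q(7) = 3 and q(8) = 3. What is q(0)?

3

Rearranging, q(i-2) = -(q(i) - 2 q(i-1)).
q(6) = -(3 - 2*3) = 3
q(5) = -(3 - 2*3) = 3
q(4) = -(3 - 2*3) = 3
q(3) = -(3 - 2*3) = 3
q(2) = -(3 - 2*3) = 3
q(1) = -(3 - 2*3) = 3
q(0) = -(3 - 2*3) = 3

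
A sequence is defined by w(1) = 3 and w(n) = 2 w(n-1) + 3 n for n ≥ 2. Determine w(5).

171

w(2) = 2*3 + 6 = 12
w(3) = 2*12 + 9 = 33
w(4) = 2*33 + 12 = 78
w(5) = 2*78 + 15 = 171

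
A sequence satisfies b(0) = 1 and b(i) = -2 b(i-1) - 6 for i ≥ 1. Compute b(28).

805306366

The fixed point is -6/(1 + 2) = -2, so b(i) + 2 = -2(b(i-1) + 2).
Hence b(i) = 3·(-2)^i - 2.
b(28) = 3·(-2)^{28} - 2 = 3·268435456 - 2 = 805306366.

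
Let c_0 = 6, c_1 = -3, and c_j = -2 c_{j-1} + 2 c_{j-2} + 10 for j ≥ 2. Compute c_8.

9034

c_2 = -2(-3) + 2(6) + 10 = 28
c_3 = -2(28) + 2(-3) + 10 = -52
c_4 = -2(-52) + 2(28) + 10 = 170
c_5 = -2(170) + 2(-52) + 10 = -434
c_6 = -2(-434) + 2(170) + 10 = 1218
c_7 = -2(1218) + 2(-434) + 10 = -3294
c_8 = -2(-3294) + 2(1218) + 10 = 9034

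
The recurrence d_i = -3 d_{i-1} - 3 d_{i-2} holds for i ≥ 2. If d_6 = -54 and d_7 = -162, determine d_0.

Rearranging, d_{i-2} = (d_i + 3 d_{i-1}) / -3.
d_5 = (-162 + 3(-54)) / -3 = -324/-3 = 108
d_4 = (-54 + 3(108)) / -3 = 270/-3 = -90
d_3 = (108 + 3(-90)) / -3 = -162/-3 = 54
d_2 = (-90 + 3(54)) / -3 = 72/-3 = -24
d_1 = (54 + 3(-24)) / -3 = -18/-3 = 6
d_0 = (-24 + 3(6)) / -3 = -6/-3 = 2

2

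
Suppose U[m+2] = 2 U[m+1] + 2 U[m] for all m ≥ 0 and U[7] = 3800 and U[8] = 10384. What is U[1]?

5

Rearranging, U[m-2] = (U[m] - 2 U[m-1]) / 2.
U[6] = (10384 - 2*3800) / 2 = 2784/2 = 1392
U[5] = (3800 - 2*1392) / 2 = 1016/2 = 508
U[4] = (1392 - 2*508) / 2 = 376/2 = 188
U[3] = (508 - 2*188) / 2 = 132/2 = 66
U[2] = (188 - 2*66) / 2 = 56/2 = 28
U[1] = (66 - 2*28) / 2 = 10/2 = 5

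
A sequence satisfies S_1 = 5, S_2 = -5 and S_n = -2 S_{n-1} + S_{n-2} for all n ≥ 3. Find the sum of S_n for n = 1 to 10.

-4920

S_3 = -2(-5) + 5 = 15
S_4 = -2(15) + (-5) = -35
S_5 = -2(-35) + 15 = 85
S_6 = -2(85) + (-35) = -205
S_7 = -2(-205) + 85 = 495
S_8 = -2(495) + (-205) = -1195
S_9 = -2(-1195) + 495 = 2885
S_{10} = -2(2885) + (-1195) = -6965
Sum = 5 + (-5) + 15 + (-35) + 85 + (-205) + 495 + (-1195) + 2885 + (-6965) = -4920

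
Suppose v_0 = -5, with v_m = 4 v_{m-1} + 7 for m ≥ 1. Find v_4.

-685

v_1 = 4·(-5) + 7 = -13
v_2 = 4·(-13) + 7 = -45
v_3 = 4·(-45) + 7 = -173
v_4 = 4·(-173) + 7 = -685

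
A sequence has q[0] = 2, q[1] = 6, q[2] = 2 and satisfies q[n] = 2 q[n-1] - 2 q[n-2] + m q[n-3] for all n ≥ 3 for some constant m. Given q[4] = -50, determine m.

-3

q[3] = -8 + 2m
q[4] = -20 + 10m
So -20 + 10m = -50, giving m = -3.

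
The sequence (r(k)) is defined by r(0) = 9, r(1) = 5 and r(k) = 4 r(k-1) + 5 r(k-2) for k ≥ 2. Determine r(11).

r(2) = 4(5) + 5(9) = 65
r(3) = 4(65) + 5(5) = 285
r(4) = 4(285) + 5(65) = 1465
r(5) = 4(1465) + 5(285) = 7285
r(6) = 4(7285) + 5(1465) = 36465
r(7) = 4(36465) + 5(7285) = 182285
r(8) = 4(182285) + 5(36465) = 911465
r(9) = 4(911465) + 5(182285) = 4557285
r(10) = 4(4557285) + 5(911465) = 22786465
r(11) = 4(22786465) + 5(4557285) = 113932285

113932285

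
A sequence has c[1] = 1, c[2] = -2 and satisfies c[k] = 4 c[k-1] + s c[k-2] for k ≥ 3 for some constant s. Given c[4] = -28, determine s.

c[3] = -8 + s
c[4] = -32 + 2s
So -32 + 2s = -28, giving s = 2.

2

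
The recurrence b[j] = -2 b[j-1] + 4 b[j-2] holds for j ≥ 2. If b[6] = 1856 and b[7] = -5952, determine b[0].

Rearranging, b[j-2] = (b[j] + 2 b[j-1]) / 4.
b[5] = (-5952 + 2(1856)) / 4 = -2240/4 = -560
b[4] = (1856 + 2(-560)) / 4 = 736/4 = 184
b[3] = (-560 + 2(184)) / 4 = -192/4 = -48
b[2] = (184 + 2(-48)) / 4 = 88/4 = 22
b[1] = (-48 + 2(22)) / 4 = -4/4 = -1
b[0] = (22 + 2(-1)) / 4 = 20/4 = 5

5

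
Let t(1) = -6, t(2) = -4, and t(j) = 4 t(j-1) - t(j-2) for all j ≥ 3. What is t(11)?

t(3) = 4·(-4) - (-6) = -10
t(4) = 4·(-10) - (-4) = -36
t(5) = 4·(-36) - (-10) = -134
t(6) = 4·(-134) - (-36) = -500
t(7) = 4·(-500) - (-134) = -1866
t(8) = 4·(-1866) - (-500) = -6964
t(9) = 4·(-6964) - (-1866) = -25990
t(10) = 4·(-25990) - (-6964) = -96996
t(11) = 4·(-96996) - (-25990) = -361994

-361994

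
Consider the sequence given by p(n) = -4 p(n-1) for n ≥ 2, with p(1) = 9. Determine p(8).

p(2) = -4·9 = -36
p(3) = -4·(-36) = 144
p(4) = -4·144 = -576
p(5) = -4·(-576) = 2304
p(6) = -4·2304 = -9216
p(7) = -4·(-9216) = 36864
p(8) = -4·36864 = -147456

-147456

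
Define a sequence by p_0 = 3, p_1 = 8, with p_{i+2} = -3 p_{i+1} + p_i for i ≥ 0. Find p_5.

773

p_2 = -3·8 + 3 = -21
p_3 = -3·(-21) + 8 = 71
p_4 = -3·71 + (-21) = -234
p_5 = -3·(-234) + 71 = 773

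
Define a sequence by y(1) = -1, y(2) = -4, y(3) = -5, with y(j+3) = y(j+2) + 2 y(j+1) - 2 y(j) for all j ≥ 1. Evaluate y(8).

-53

y(4) = (-5) + 2(-4) - 2(-1) = -11
y(5) = (-11) + 2(-5) - 2(-4) = -13
y(6) = (-13) + 2(-11) - 2(-5) = -25
y(7) = (-25) + 2(-13) - 2(-11) = -29
y(8) = (-29) + 2(-25) - 2(-13) = -53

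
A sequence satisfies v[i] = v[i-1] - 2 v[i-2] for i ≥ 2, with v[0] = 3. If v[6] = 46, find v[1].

Let v[1] = w.
v[2] = -6 + w
v[3] = -6 - w
v[4] = 6 - 3w
v[5] = 18 - w
v[6] = 6 + 5w
So 6 + 5w = 46, giving w = 8.

8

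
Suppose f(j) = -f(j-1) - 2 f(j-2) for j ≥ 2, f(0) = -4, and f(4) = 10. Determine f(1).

6

Let f(1) = x.
f(2) = 8 - x
f(3) = -8 - x
f(4) = -8 + 3x
So -8 + 3x = 10, giving x = 6.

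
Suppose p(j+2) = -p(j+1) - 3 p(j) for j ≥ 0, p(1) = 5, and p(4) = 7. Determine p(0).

-3

Let p(0) = w.
p(2) = -5 - 3w
p(3) = -10 + 3w
p(4) = 25 + 6w
So 25 + 6w = 7, giving w = -3.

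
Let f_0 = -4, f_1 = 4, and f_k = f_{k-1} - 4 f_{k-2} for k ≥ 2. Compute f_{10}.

f_2 = 4 - 4·(-4) = 20
f_3 = 20 - 4·4 = 4
f_4 = 4 - 4·20 = -76
f_5 = (-76) - 4·4 = -92
f_6 = (-92) - 4·(-76) = 212
f_7 = 212 - 4·(-92) = 580
f_8 = 580 - 4·212 = -268
f_9 = (-268) - 4·580 = -2588
f_{10} = (-2588) - 4·(-268) = -1516

-1516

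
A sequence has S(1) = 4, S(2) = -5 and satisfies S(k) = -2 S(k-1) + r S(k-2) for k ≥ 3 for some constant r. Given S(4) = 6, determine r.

-2

S(3) = 10 + 4r
S(4) = -20 - 13r
So -20 - 13r = 6, giving r = -2.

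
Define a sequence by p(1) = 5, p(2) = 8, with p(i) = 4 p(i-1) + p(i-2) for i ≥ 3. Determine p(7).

11861

p(3) = 4·8 + 5 = 37
p(4) = 4·37 + 8 = 156
p(5) = 4·156 + 37 = 661
p(6) = 4·661 + 156 = 2800
p(7) = 4·2800 + 661 = 11861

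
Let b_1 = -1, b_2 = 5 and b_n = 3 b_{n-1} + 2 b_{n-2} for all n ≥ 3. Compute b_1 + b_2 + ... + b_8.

10878

b_3 = 3·5 + 2·(-1) = 13
b_4 = 3·13 + 2·5 = 49
b_5 = 3·49 + 2·13 = 173
b_6 = 3·173 + 2·49 = 617
b_7 = 3·617 + 2·173 = 2197
b_8 = 3·2197 + 2·617 = 7825
Sum = (-1) + 5 + 13 + 49 + 173 + 617 + 2197 + 7825 = 10878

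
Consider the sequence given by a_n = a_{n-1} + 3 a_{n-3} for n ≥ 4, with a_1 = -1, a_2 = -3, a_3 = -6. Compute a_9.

a_4 = (-6) + 3(-1) = -9
a_5 = (-9) + 3(-3) = -18
a_6 = (-18) + 3(-6) = -36
a_7 = (-36) + 3(-9) = -63
a_8 = (-63) + 3(-18) = -117
a_9 = (-117) + 3(-36) = -225

-225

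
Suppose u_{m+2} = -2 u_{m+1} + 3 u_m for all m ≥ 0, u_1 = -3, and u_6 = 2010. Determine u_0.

Let u_0 = v.
u_2 = 6 + 3v
u_3 = -21 - 6v
u_4 = 60 + 21v
u_5 = -183 - 60v
u_6 = 546 + 183v
So 546 + 183v = 2010, giving v = 8.

8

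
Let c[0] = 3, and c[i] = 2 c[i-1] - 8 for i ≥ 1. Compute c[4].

c[1] = 2(3) - 8 = -2
c[2] = 2(-2) - 8 = -12
c[3] = 2(-12) - 8 = -32
c[4] = 2(-32) - 8 = -72

-72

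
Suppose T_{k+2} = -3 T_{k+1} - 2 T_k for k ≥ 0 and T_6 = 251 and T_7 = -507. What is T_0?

-1

Rearranging, T_{k-2} = (T_k + 3 T_{k-1}) / -2.
T_5 = (-507 + 3(251)) / -2 = 246/-2 = -123
T_4 = (251 + 3(-123)) / -2 = -118/-2 = 59
T_3 = (-123 + 3(59)) / -2 = 54/-2 = -27
T_2 = (59 + 3(-27)) / -2 = -22/-2 = 11
T_1 = (-27 + 3(11)) / -2 = 6/-2 = -3
T_0 = (11 + 3(-3)) / -2 = 2/-2 = -1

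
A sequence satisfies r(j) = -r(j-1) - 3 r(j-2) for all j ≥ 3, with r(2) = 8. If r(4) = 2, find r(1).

Let r(1) = y.
r(3) = -8 - 3y
r(4) = -16 + 3y
So -16 + 3y = 2, giving y = 6.

6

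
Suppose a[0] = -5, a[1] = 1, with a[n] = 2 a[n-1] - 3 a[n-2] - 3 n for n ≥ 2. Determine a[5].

a[2] = 2·1 - 3·(-5) - 6 = 11
a[3] = 2·11 - 3·1 - 9 = 10
a[4] = 2·10 - 3·11 - 12 = -25
a[5] = 2·(-25) - 3·10 - 15 = -95

-95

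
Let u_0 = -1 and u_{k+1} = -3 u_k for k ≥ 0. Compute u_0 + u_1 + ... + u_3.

20

u_1 = -3(-1) = 3
u_2 = -3(3) = -9
u_3 = -3(-9) = 27
Sum = (-1) + 3 + (-9) + 27 = 20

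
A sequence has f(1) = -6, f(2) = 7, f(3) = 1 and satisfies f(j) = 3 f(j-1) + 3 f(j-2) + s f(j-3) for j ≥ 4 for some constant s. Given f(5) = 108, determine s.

f(4) = 24 - 6s
f(5) = 75 - 11s
So 75 - 11s = 108, giving s = -3.

-3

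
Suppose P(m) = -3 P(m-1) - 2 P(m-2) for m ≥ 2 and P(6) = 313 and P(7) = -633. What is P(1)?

Rearranging, P(m-2) = (P(m) + 3 P(m-1)) / -2.
P(5) = (-633 + 3*313) / -2 = 306/-2 = -153
P(4) = (313 + 3*(-153)) / -2 = -146/-2 = 73
P(3) = (-153 + 3*73) / -2 = 66/-2 = -33
P(2) = (73 + 3*(-33)) / -2 = -26/-2 = 13
P(1) = (-33 + 3*13) / -2 = 6/-2 = -3

-3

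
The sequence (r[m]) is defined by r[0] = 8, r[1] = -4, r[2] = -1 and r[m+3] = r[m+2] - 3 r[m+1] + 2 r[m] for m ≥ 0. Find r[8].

251

r[3] = (-1) - 3·(-4) + 2·8 = 27
r[4] = 27 - 3·(-1) + 2·(-4) = 22
r[5] = 22 - 3·27 + 2·(-1) = -61
r[6] = (-61) - 3·22 + 2·27 = -73
r[7] = (-73) - 3·(-61) + 2·22 = 154
r[8] = 154 - 3·(-73) + 2·(-61) = 251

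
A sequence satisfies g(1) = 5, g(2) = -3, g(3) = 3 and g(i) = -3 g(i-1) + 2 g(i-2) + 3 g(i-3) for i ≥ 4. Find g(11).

g(4) = -3(3) + 2(-3) + 3(5) = 0
g(5) = -3(0) + 2(3) + 3(-3) = -3
g(6) = -3(-3) + 2(0) + 3(3) = 18
g(7) = -3(18) + 2(-3) + 3(0) = -60
g(8) = -3(-60) + 2(18) + 3(-3) = 207
g(9) = -3(207) + 2(-60) + 3(18) = -687
g(10) = -3(-687) + 2(207) + 3(-60) = 2295
g(11) = -3(2295) + 2(-687) + 3(207) = -7638

-7638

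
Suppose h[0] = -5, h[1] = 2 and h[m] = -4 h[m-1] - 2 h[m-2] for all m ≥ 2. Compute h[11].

-241344

h[2] = -4(2) - 2(-5) = 2
h[3] = -4(2) - 2(2) = -12
h[4] = -4(-12) - 2(2) = 44
h[5] = -4(44) - 2(-12) = -152
h[6] = -4(-152) - 2(44) = 520
h[7] = -4(520) - 2(-152) = -1776
h[8] = -4(-1776) - 2(520) = 6064
h[9] = -4(6064) - 2(-1776) = -20704
h[10] = -4(-20704) - 2(6064) = 70688
h[11] = -4(70688) - 2(-20704) = -241344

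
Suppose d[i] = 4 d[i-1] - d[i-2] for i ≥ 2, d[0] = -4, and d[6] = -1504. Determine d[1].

-3

Let d[1] = y.
d[2] = 4 + 4y
d[3] = 16 + 15y
d[4] = 60 + 56y
d[5] = 224 + 209y
d[6] = 836 + 780y
So 836 + 780y = -1504, giving y = -3.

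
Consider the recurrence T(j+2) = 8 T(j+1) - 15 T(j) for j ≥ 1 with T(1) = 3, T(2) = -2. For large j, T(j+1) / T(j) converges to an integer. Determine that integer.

The characteristic equation is r^2 - 8r + 15 = 0, which factors as (r - 5)(r - 3) = 0.
So the roots are 5 and 3. Since |5| > |3| and the coefficient of 5^j is non-zero, the ratio tends to 5.

5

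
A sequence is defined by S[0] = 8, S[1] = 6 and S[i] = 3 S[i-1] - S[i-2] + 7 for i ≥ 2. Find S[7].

2734

S[2] = 3*6 - 8 + 7 = 17
S[3] = 3*17 - 6 + 7 = 52
S[4] = 3*52 - 17 + 7 = 146
S[5] = 3*146 - 52 + 7 = 393
S[6] = 3*393 - 146 + 7 = 1040
S[7] = 3*1040 - 393 + 7 = 2734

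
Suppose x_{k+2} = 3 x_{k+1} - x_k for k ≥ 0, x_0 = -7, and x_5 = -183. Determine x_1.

-6

Let x_1 = v.
x_2 = 7 + 3v
x_3 = 21 + 8v
x_4 = 56 + 21v
x_5 = 147 + 55v
So 147 + 55v = -183, giving v = -6.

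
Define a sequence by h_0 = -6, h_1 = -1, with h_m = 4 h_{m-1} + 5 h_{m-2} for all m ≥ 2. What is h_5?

-3641

h_2 = 4·(-1) + 5·(-6) = -34
h_3 = 4·(-34) + 5·(-1) = -141
h_4 = 4·(-141) + 5·(-34) = -734
h_5 = 4·(-734) + 5·(-141) = -3641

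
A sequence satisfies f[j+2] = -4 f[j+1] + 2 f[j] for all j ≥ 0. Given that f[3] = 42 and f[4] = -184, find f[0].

6

Rearranging, f[j-2] = (f[j] + 4 f[j-1]) / 2.
f[2] = (-184 + 4*42) / 2 = -16/2 = -8
f[1] = (42 + 4*(-8)) / 2 = 10/2 = 5
f[0] = (-8 + 4*5) / 2 = 12/2 = 6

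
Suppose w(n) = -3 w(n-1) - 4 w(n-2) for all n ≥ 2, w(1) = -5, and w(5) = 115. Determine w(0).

Let w(0) = v.
w(2) = 15 - 4v
w(3) = -25 + 12v
w(4) = 15 - 20v
w(5) = 55 + 12v
So 55 + 12v = 115, giving v = 5.

5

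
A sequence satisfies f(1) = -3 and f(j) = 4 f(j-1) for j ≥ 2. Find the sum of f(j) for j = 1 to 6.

f(2) = 4(-3) = -12
f(3) = 4(-12) = -48
f(4) = 4(-48) = -192
f(5) = 4(-192) = -768
f(6) = 4(-768) = -3072
Sum = (-3) + (-12) + (-48) + (-192) + (-768) + (-3072) = -4095

-4095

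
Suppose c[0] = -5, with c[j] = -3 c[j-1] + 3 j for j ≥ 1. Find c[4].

-447

c[1] = -3(-5) + 3 = 18
c[2] = -3(18) + 6 = -48
c[3] = -3(-48) + 9 = 153
c[4] = -3(153) + 12 = -447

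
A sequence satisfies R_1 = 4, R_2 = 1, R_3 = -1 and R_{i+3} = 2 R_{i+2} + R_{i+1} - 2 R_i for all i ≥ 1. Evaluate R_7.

R_4 = 2*(-1) + 1 - 2*4 = -9
R_5 = 2*(-9) + (-1) - 2*1 = -21
R_6 = 2*(-21) + (-9) - 2*(-1) = -49
R_7 = 2*(-49) + (-21) - 2*(-9) = -101

-101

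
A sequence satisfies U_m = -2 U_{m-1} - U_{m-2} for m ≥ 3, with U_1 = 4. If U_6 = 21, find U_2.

Let U_2 = v.
U_3 = -4 - 2v
U_4 = 8 + 3v
U_5 = -12 - 4v
U_6 = 16 + 5v
So 16 + 5v = 21, giving v = 1.

1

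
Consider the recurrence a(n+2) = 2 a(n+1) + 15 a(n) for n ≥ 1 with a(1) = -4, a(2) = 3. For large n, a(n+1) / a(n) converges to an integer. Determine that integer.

The characteristic equation is r^2 - 2r - 15 = 0, which factors as (r - 5)(r + 3) = 0.
So the roots are 5 and -3. Since |5| > |-3| and the coefficient of 5^n is non-zero, the ratio tends to 5.

5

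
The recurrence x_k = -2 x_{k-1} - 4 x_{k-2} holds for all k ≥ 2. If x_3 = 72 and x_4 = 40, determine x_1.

5

Rearranging, x_{k-2} = (x_k + 2 x_{k-1}) / -4.
x_2 = (40 + 2*72) / -4 = 184/-4 = -46
x_1 = (72 + 2*(-46)) / -4 = -20/-4 = 5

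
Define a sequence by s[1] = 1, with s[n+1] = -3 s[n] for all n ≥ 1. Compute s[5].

s[2] = -3*1 = -3
s[3] = -3*(-3) = 9
s[4] = -3*9 = -27
s[5] = -3*(-27) = 81

81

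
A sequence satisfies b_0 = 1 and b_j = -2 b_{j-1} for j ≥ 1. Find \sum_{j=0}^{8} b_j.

171

b_1 = -2*1 = -2
b_2 = -2*(-2) = 4
b_3 = -2*4 = -8
b_4 = -2*(-8) = 16
b_5 = -2*16 = -32
b_6 = -2*(-32) = 64
b_7 = -2*64 = -128
b_8 = -2*(-128) = 256
Sum = 1 + (-2) + 4 + (-8) + 16 + (-32) + 64 + (-128) + 256 = 171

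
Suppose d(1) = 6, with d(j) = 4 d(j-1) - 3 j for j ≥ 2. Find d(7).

15027

d(2) = 4·6 - 6 = 18
d(3) = 4·18 - 9 = 63
d(4) = 4·63 - 12 = 240
d(5) = 4·240 - 15 = 945
d(6) = 4·945 - 18 = 3762
d(7) = 4·3762 - 21 = 15027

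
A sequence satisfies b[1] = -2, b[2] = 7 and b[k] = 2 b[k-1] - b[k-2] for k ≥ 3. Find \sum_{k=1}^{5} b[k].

80

b[3] = 2*7 - (-2) = 16
b[4] = 2*16 - 7 = 25
b[5] = 2*25 - 16 = 34
Sum = (-2) + 7 + 16 + 25 + 34 = 80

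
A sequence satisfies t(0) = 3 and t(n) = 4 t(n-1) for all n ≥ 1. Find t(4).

768

t(1) = 4*3 = 12
t(2) = 4*12 = 48
t(3) = 4*48 = 192
t(4) = 4*192 = 768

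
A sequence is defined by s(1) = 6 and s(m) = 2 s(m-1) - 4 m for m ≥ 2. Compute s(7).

s(2) = 2(6) - 8 = 4
s(3) = 2(4) - 12 = -4
s(4) = 2(-4) - 16 = -24
s(5) = 2(-24) - 20 = -68
s(6) = 2(-68) - 24 = -160
s(7) = 2(-160) - 28 = -348

-348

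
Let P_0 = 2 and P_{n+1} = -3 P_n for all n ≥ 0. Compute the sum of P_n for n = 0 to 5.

P_1 = -3(2) = -6
P_2 = -3(-6) = 18
P_3 = -3(18) = -54
P_4 = -3(-54) = 162
P_5 = -3(162) = -486
Sum = 2 + (-6) + 18 + (-54) + 162 + (-486) = -364

-364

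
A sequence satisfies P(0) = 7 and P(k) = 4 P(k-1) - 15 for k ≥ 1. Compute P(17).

34359738373

The fixed point is -15/(1 - 4) = 5, so P(k) - 5 = 4(P(k-1) - 5).
Hence P(k) = 2·4^k + 5.
P(17) = 2·4^{17} + 5 = 2·17179869184 + 5 = 34359738373.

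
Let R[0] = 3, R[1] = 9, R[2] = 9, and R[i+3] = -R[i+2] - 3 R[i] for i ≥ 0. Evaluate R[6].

R[3] = -9 - 3·3 = -18
R[4] = -(-18) - 3·9 = -9
R[5] = -(-9) - 3·9 = -18
R[6] = -(-18) - 3·(-18) = 72

72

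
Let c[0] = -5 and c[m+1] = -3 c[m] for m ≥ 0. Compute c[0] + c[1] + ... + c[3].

c[1] = -3(-5) = 15
c[2] = -3(15) = -45
c[3] = -3(-45) = 135
Sum = (-5) + 15 + (-45) + 135 = 100

100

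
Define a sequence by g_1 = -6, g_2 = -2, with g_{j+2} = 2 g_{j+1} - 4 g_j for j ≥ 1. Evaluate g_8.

g_3 = 2(-2) - 4(-6) = 20
g_4 = 2(20) - 4(-2) = 48
g_5 = 2(48) - 4(20) = 16
g_6 = 2(16) - 4(48) = -160
g_7 = 2(-160) - 4(16) = -384
g_8 = 2(-384) - 4(-160) = -128

-128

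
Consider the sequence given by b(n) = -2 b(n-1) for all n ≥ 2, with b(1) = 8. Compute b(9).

2048

b(2) = -2(8) = -16
b(3) = -2(-16) = 32
b(4) = -2(32) = -64
b(5) = -2(-64) = 128
b(6) = -2(128) = -256
b(7) = -2(-256) = 512
b(8) = -2(512) = -1024
b(9) = -2(-1024) = 2048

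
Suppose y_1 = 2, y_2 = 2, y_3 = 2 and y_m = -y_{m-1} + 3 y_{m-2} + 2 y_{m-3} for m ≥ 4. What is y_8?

86

y_4 = -2 + 3*2 + 2*2 = 8
y_5 = -8 + 3*2 + 2*2 = 2
y_6 = -2 + 3*8 + 2*2 = 26
y_7 = -26 + 3*2 + 2*8 = -4
y_8 = -(-4) + 3*26 + 2*2 = 86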